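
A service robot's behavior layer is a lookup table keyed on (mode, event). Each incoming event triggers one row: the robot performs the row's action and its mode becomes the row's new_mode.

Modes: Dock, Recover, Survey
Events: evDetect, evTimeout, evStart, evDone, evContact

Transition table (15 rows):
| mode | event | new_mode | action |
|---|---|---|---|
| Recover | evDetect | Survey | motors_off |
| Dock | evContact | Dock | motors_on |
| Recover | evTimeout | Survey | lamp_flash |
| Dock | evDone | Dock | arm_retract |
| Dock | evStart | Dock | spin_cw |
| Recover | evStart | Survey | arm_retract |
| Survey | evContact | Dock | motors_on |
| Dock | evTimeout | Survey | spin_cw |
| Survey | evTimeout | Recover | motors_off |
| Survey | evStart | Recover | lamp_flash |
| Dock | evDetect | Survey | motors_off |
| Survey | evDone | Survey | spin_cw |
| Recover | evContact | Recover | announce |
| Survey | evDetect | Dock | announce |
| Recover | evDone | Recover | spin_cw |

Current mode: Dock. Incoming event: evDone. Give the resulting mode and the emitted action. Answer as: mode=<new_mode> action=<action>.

current mode = Dock; filter table to that mode:
  (Dock, evContact) → (Dock, motors_on)
  (Dock, evDone) → (Dock, arm_retract)  ← event matches
  (Dock, evStart) → (Dock, spin_cw)
  (Dock, evTimeout) → (Survey, spin_cw)
  (Dock, evDetect) → (Survey, motors_off)
event = evDone selects (Dock, arm_retract)

mode=Dock action=arm_retract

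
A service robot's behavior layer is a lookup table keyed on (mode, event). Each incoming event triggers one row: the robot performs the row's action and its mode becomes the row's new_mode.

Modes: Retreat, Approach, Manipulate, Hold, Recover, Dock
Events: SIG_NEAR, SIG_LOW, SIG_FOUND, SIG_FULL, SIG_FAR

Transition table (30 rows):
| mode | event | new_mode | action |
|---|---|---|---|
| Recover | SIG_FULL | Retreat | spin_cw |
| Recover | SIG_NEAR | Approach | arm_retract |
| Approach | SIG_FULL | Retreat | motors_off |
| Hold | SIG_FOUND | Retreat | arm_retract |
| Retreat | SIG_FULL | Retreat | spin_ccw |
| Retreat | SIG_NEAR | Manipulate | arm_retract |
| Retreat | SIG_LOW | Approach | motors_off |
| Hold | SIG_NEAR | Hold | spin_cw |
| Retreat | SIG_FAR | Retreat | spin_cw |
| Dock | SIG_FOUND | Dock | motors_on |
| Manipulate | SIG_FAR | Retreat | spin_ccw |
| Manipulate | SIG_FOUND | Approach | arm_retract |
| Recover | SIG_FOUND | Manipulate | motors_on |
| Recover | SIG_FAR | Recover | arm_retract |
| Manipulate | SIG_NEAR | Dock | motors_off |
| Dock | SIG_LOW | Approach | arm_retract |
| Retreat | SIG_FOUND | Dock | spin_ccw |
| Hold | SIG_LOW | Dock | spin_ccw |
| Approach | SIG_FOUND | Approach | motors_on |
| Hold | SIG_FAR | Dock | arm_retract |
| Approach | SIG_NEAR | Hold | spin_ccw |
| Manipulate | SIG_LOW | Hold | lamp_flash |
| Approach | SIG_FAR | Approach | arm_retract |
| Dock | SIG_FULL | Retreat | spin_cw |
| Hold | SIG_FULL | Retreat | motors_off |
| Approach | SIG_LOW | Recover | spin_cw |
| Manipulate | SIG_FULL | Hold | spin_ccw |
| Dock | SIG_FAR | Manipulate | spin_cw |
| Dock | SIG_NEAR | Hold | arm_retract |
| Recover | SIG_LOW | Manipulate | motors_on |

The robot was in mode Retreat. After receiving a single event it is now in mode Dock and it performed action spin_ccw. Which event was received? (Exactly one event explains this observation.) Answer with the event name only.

try SIG_NEAR: (Retreat, SIG_NEAR) → (Manipulate, arm_retract)
try SIG_LOW: (Retreat, SIG_LOW) → (Approach, motors_off)
try SIG_FOUND: (Retreat, SIG_FOUND) → (Dock, spin_ccw)  ← matches
try SIG_FULL: (Retreat, SIG_FULL) → (Retreat, spin_ccw)
try SIG_FAR: (Retreat, SIG_FAR) → (Retreat, spin_cw)

SIG_FOUND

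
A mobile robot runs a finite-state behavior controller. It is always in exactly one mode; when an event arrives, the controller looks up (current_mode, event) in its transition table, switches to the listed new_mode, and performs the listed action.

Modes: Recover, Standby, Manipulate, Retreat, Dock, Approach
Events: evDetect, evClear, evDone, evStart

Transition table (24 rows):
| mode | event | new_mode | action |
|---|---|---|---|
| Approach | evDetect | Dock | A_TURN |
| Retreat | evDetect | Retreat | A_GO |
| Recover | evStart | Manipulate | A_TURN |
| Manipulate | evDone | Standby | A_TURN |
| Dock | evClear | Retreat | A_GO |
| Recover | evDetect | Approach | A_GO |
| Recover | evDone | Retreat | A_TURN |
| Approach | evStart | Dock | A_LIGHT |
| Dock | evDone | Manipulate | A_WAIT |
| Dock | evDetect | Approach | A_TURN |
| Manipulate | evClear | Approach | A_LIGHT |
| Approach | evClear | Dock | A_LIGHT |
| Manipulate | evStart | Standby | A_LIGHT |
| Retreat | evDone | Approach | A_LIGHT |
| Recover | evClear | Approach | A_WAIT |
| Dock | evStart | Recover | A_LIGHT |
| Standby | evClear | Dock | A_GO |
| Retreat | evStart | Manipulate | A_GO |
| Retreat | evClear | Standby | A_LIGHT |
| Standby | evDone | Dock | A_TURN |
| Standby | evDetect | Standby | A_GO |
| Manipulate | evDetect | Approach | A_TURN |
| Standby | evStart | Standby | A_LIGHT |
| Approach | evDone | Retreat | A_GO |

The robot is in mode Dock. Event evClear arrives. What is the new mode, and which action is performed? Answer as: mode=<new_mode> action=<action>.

current mode = Dock; filter table to that mode:
  (Dock, evClear) → (Retreat, A_GO)  ← event matches
  (Dock, evDone) → (Manipulate, A_WAIT)
  (Dock, evDetect) → (Approach, A_TURN)
  (Dock, evStart) → (Recover, A_LIGHT)
event = evClear selects (Retreat, A_GO)

mode=Retreat action=A_GO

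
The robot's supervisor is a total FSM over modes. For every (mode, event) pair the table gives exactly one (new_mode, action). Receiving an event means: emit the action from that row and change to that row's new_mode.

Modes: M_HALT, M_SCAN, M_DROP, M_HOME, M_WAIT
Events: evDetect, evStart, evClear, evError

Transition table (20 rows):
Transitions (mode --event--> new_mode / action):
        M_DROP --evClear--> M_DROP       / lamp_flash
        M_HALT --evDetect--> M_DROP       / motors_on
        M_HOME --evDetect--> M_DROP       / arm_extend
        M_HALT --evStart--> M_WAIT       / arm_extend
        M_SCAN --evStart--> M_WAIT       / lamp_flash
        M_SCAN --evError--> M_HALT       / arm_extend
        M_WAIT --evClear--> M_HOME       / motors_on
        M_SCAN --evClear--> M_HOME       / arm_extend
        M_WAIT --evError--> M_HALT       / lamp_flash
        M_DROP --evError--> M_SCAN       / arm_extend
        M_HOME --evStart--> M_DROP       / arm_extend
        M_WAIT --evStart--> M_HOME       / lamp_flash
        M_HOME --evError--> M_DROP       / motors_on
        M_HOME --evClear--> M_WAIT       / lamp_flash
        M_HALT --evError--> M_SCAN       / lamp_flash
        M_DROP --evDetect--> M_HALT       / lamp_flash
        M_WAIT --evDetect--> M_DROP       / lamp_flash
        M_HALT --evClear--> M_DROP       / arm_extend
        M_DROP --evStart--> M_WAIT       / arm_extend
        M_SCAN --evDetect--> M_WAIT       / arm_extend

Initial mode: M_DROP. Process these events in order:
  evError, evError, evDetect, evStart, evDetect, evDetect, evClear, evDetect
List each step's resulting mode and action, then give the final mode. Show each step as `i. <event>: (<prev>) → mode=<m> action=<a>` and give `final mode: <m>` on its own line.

final mode: M_HALT

1. evError: (M_DROP) → mode=M_SCAN action=arm_extend
2. evError: (M_SCAN) → mode=M_HALT action=arm_extend
3. evDetect: (M_HALT) → mode=M_DROP action=motors_on
4. evStart: (M_DROP) → mode=M_WAIT action=arm_extend
5. evDetect: (M_WAIT) → mode=M_DROP action=lamp_flash
6. evDetect: (M_DROP) → mode=M_HALT action=lamp_flash
7. evClear: (M_HALT) → mode=M_DROP action=arm_extend
8. evDetect: (M_DROP) → mode=M_HALT action=lamp_flash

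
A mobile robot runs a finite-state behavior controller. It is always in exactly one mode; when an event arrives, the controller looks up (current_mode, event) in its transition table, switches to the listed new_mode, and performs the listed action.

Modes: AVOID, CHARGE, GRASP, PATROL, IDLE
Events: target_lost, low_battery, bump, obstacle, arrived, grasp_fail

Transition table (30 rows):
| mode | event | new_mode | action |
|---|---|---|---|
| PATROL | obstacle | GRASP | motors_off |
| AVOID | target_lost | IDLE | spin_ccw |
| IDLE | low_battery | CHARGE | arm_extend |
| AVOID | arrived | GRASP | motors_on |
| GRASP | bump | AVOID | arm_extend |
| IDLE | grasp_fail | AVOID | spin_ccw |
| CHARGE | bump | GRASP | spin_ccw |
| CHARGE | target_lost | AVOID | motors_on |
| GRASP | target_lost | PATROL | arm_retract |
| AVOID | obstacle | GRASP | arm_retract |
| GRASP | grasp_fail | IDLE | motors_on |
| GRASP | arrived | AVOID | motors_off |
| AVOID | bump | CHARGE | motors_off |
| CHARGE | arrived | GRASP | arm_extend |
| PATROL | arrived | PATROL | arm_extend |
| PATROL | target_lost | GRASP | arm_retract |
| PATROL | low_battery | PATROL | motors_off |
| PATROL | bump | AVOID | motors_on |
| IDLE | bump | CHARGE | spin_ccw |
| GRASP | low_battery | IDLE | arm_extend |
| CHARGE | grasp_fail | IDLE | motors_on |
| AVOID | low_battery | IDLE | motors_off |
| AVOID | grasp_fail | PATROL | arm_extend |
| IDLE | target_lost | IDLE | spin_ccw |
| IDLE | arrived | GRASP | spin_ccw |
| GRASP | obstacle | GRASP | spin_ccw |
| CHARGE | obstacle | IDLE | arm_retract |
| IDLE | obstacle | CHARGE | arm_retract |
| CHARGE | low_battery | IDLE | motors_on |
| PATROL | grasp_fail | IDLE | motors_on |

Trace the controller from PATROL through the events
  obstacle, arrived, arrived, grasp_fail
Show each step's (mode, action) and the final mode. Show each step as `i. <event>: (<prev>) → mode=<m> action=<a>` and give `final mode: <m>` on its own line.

1. obstacle: (PATROL) → mode=GRASP action=motors_off
2. arrived: (GRASP) → mode=AVOID action=motors_off
3. arrived: (AVOID) → mode=GRASP action=motors_on
4. grasp_fail: (GRASP) → mode=IDLE action=motors_on

final mode: IDLE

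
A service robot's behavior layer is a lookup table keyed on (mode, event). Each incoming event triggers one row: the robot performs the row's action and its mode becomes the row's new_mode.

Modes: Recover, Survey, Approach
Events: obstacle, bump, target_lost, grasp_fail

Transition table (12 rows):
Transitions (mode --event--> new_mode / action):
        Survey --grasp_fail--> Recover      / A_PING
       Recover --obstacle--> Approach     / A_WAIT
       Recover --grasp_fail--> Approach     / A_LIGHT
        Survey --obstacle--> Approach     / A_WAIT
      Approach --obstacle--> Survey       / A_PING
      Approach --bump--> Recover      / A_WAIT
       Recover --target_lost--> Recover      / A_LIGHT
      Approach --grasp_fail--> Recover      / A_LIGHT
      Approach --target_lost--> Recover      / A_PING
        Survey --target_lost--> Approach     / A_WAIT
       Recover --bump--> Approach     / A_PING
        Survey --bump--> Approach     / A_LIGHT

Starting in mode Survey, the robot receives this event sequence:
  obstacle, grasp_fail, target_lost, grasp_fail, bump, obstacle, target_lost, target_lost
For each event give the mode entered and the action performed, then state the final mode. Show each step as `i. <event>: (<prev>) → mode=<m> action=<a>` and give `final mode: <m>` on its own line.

1. obstacle: (Survey) → mode=Approach action=A_WAIT
2. grasp_fail: (Approach) → mode=Recover action=A_LIGHT
3. target_lost: (Recover) → mode=Recover action=A_LIGHT
4. grasp_fail: (Recover) → mode=Approach action=A_LIGHT
5. bump: (Approach) → mode=Recover action=A_WAIT
6. obstacle: (Recover) → mode=Approach action=A_WAIT
7. target_lost: (Approach) → mode=Recover action=A_PING
8. target_lost: (Recover) → mode=Recover action=A_LIGHT

final mode: Recover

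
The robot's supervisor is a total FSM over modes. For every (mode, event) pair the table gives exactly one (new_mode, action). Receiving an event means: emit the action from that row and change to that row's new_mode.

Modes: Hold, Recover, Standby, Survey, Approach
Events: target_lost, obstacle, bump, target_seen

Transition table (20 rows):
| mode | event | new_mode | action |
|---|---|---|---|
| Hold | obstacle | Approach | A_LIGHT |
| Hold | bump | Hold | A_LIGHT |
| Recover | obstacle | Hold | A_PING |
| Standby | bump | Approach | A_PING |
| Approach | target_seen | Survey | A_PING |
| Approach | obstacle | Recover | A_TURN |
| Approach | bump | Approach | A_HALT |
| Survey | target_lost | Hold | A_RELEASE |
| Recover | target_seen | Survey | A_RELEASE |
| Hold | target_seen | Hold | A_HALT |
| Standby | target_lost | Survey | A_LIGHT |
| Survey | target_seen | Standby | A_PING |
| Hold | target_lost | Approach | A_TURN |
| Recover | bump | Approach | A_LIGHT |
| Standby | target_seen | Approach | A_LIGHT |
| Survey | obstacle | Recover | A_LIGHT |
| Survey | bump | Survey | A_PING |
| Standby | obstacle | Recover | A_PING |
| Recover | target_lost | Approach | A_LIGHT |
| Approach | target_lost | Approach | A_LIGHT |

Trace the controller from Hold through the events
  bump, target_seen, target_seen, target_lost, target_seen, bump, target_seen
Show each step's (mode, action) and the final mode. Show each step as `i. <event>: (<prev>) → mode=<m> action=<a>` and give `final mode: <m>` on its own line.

1. bump: (Hold) → mode=Hold action=A_LIGHT
2. target_seen: (Hold) → mode=Hold action=A_HALT
3. target_seen: (Hold) → mode=Hold action=A_HALT
4. target_lost: (Hold) → mode=Approach action=A_TURN
5. target_seen: (Approach) → mode=Survey action=A_PING
6. bump: (Survey) → mode=Survey action=A_PING
7. target_seen: (Survey) → mode=Standby action=A_PING

final mode: Standby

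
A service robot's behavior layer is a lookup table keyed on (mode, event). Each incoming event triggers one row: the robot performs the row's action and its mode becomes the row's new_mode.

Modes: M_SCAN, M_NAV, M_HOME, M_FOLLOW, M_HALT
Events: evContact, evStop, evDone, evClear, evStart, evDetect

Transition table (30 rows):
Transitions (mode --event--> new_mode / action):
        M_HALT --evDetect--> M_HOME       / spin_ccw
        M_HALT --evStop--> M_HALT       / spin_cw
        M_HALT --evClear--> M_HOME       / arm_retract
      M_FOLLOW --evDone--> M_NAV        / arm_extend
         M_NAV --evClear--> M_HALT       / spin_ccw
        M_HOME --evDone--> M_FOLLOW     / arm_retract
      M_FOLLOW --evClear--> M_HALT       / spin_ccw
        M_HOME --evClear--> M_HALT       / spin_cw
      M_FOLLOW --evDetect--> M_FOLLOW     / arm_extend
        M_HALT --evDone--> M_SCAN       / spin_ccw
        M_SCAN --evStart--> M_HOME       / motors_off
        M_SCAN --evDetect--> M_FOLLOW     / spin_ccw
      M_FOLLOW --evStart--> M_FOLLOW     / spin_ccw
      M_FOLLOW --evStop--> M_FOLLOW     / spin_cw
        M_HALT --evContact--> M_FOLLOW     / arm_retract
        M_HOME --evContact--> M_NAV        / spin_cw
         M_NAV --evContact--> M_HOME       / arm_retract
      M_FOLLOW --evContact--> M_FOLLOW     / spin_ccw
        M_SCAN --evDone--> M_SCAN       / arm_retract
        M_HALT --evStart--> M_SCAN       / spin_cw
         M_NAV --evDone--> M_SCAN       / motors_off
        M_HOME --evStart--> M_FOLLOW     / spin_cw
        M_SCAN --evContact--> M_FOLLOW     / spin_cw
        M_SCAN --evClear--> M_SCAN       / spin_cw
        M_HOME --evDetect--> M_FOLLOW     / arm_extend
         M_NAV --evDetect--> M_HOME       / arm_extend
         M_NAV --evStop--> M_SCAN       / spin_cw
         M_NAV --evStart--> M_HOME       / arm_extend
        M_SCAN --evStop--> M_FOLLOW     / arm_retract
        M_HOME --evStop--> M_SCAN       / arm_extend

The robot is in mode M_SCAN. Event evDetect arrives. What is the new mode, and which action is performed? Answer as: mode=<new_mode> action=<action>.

mode=M_FOLLOW action=spin_ccw

current mode = M_SCAN; filter table to that mode:
  (M_SCAN, evStart) → (M_HOME, motors_off)
  (M_SCAN, evDetect) → (M_FOLLOW, spin_ccw)  ← event matches
  (M_SCAN, evDone) → (M_SCAN, arm_retract)
  (M_SCAN, evContact) → (M_FOLLOW, spin_cw)
  (M_SCAN, evClear) → (M_SCAN, spin_cw)
  (M_SCAN, evStop) → (M_FOLLOW, arm_retract)
event = evDetect selects (M_FOLLOW, spin_ccw)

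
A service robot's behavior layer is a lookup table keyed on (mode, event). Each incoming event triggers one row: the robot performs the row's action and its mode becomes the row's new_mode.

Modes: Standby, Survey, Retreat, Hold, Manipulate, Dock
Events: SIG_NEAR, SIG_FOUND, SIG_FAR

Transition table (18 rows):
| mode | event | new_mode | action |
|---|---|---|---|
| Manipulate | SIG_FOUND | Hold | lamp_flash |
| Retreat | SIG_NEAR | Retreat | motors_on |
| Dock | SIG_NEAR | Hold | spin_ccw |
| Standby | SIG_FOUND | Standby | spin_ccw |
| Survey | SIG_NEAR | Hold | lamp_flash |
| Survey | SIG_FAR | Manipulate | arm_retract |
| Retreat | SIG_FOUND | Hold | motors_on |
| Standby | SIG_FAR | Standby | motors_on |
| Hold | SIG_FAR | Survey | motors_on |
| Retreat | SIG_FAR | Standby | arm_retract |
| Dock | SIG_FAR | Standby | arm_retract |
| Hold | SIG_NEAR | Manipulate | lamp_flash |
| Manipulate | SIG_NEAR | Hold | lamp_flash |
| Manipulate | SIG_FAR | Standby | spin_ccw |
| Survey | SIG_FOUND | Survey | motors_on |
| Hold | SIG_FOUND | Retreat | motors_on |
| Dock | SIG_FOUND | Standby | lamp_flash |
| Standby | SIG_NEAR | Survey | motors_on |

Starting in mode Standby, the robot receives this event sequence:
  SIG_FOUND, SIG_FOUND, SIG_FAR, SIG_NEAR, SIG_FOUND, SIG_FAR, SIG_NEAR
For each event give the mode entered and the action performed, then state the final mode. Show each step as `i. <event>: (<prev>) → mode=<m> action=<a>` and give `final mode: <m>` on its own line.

final mode: Hold

1. SIG_FOUND: (Standby) → mode=Standby action=spin_ccw
2. SIG_FOUND: (Standby) → mode=Standby action=spin_ccw
3. SIG_FAR: (Standby) → mode=Standby action=motors_on
4. SIG_NEAR: (Standby) → mode=Survey action=motors_on
5. SIG_FOUND: (Survey) → mode=Survey action=motors_on
6. SIG_FAR: (Survey) → mode=Manipulate action=arm_retract
7. SIG_NEAR: (Manipulate) → mode=Hold action=lamp_flash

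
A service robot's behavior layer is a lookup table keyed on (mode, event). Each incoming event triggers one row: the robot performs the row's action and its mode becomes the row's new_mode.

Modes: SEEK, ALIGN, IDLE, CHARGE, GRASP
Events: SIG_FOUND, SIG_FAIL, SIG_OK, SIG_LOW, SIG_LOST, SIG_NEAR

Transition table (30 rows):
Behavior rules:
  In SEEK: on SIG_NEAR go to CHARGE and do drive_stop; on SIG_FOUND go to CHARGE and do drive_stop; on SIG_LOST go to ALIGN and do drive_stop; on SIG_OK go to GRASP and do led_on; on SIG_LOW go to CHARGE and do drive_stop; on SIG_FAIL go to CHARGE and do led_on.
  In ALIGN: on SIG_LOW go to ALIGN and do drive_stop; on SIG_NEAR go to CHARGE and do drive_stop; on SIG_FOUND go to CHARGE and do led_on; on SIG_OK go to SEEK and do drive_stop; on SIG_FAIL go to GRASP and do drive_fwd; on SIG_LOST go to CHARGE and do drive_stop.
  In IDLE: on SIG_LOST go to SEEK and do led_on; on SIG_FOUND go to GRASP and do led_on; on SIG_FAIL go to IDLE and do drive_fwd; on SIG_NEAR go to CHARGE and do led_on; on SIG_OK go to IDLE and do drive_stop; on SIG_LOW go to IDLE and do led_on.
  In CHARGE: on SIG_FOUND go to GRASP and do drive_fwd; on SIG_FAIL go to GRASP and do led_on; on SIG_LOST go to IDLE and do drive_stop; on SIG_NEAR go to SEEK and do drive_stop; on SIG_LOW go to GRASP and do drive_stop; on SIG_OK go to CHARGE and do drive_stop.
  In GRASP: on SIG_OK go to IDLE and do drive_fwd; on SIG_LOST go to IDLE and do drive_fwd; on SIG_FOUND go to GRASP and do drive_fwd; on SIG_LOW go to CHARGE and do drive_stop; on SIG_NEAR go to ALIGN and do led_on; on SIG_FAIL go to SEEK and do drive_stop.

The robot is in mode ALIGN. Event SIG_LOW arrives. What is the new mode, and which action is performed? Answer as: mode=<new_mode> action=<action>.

mode=ALIGN action=drive_stop

current mode = ALIGN; filter table to that mode:
  (ALIGN, SIG_LOW) → (ALIGN, drive_stop)  ← event matches
  (ALIGN, SIG_NEAR) → (CHARGE, drive_stop)
  (ALIGN, SIG_FOUND) → (CHARGE, led_on)
  (ALIGN, SIG_OK) → (SEEK, drive_stop)
  (ALIGN, SIG_FAIL) → (GRASP, drive_fwd)
  (ALIGN, SIG_LOST) → (CHARGE, drive_stop)
event = SIG_LOW selects (ALIGN, drive_stop)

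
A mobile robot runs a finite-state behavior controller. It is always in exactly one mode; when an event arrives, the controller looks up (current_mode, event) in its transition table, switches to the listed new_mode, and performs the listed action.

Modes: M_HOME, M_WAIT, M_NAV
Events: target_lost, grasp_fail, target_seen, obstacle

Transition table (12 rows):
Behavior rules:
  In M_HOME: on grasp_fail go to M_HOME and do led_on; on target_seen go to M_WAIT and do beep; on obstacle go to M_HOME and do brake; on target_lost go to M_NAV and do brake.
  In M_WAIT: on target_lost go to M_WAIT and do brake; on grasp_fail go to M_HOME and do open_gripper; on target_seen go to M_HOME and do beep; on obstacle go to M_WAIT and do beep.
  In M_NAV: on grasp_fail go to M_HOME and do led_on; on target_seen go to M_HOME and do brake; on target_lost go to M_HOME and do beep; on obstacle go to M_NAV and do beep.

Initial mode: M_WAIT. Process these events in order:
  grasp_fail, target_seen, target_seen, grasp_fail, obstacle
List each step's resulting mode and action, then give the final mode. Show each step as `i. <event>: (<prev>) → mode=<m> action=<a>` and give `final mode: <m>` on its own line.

1. grasp_fail: (M_WAIT) → mode=M_HOME action=open_gripper
2. target_seen: (M_HOME) → mode=M_WAIT action=beep
3. target_seen: (M_WAIT) → mode=M_HOME action=beep
4. grasp_fail: (M_HOME) → mode=M_HOME action=led_on
5. obstacle: (M_HOME) → mode=M_HOME action=brake

final mode: M_HOME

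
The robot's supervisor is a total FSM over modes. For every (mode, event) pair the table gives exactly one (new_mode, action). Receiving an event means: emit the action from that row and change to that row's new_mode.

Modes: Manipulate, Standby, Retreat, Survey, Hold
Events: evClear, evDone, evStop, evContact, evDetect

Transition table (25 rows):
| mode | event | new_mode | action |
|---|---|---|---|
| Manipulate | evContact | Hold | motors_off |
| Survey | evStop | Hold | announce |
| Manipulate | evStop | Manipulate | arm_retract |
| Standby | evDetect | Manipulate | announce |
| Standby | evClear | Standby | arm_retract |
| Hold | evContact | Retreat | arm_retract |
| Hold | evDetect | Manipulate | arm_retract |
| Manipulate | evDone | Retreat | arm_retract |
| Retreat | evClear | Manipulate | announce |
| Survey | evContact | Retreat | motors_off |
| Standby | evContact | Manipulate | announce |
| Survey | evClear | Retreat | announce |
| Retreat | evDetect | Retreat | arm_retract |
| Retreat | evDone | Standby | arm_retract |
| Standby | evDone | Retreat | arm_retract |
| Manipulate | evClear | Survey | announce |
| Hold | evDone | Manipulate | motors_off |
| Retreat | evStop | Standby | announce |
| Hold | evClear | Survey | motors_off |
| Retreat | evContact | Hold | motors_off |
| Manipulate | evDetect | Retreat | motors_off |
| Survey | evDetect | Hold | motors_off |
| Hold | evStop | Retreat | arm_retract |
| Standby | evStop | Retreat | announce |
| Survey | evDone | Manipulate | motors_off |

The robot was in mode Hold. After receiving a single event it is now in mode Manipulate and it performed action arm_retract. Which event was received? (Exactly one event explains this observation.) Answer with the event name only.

try evClear: (Hold, evClear) → (Survey, motors_off)
try evDone: (Hold, evDone) → (Manipulate, motors_off)
try evStop: (Hold, evStop) → (Retreat, arm_retract)
try evContact: (Hold, evContact) → (Retreat, arm_retract)
try evDetect: (Hold, evDetect) → (Manipulate, arm_retract)  ← matches

evDetect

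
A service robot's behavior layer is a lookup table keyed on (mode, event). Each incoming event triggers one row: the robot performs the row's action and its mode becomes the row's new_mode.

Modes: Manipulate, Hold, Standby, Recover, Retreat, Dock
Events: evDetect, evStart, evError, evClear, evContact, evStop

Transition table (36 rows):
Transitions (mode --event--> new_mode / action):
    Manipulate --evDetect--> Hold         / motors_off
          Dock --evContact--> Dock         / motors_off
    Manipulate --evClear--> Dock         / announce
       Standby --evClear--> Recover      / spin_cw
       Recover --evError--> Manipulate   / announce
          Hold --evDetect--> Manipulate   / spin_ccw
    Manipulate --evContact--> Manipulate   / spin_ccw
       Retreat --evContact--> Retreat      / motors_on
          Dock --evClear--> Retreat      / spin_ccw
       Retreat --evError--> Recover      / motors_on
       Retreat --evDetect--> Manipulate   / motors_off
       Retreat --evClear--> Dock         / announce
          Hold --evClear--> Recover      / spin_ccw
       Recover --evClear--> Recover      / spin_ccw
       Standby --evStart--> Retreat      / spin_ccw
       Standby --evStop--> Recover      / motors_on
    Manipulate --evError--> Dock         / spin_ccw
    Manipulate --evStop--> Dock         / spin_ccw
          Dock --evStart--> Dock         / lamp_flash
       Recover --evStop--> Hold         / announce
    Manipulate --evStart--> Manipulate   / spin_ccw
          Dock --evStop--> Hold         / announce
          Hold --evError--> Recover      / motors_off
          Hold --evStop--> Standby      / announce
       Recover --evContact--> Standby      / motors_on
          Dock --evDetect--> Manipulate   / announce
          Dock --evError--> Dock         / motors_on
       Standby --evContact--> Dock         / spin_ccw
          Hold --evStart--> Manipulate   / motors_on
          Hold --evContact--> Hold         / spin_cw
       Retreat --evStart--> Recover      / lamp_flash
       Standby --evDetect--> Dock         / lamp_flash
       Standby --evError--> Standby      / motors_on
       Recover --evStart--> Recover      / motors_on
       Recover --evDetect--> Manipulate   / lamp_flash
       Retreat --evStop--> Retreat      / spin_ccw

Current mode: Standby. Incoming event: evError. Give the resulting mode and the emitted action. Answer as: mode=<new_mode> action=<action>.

current mode = Standby; filter table to that mode:
  (Standby, evClear) → (Recover, spin_cw)
  (Standby, evStart) → (Retreat, spin_ccw)
  (Standby, evStop) → (Recover, motors_on)
  (Standby, evContact) → (Dock, spin_ccw)
  (Standby, evDetect) → (Dock, lamp_flash)
  (Standby, evError) → (Standby, motors_on)  ← event matches
event = evError selects (Standby, motors_on)

mode=Standby action=motors_on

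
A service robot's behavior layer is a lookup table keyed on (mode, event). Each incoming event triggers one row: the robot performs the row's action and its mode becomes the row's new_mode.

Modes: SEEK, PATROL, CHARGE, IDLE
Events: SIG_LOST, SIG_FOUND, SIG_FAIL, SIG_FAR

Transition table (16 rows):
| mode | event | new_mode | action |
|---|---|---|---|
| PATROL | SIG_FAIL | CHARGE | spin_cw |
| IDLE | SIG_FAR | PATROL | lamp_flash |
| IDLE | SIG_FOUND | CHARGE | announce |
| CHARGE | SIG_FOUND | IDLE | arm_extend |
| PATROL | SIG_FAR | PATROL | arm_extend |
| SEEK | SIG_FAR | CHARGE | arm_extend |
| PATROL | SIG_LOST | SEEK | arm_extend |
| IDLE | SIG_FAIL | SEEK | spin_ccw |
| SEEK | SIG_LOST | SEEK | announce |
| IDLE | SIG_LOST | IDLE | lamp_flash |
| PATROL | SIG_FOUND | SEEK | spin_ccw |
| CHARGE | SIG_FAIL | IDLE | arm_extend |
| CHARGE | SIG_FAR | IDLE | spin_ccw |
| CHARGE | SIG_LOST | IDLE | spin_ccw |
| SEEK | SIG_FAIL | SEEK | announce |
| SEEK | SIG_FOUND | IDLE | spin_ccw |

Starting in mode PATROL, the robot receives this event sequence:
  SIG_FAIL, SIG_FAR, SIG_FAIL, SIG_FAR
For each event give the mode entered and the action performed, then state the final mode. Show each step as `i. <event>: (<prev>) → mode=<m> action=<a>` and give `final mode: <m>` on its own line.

final mode: CHARGE

1. SIG_FAIL: (PATROL) → mode=CHARGE action=spin_cw
2. SIG_FAR: (CHARGE) → mode=IDLE action=spin_ccw
3. SIG_FAIL: (IDLE) → mode=SEEK action=spin_ccw
4. SIG_FAR: (SEEK) → mode=CHARGE action=arm_extend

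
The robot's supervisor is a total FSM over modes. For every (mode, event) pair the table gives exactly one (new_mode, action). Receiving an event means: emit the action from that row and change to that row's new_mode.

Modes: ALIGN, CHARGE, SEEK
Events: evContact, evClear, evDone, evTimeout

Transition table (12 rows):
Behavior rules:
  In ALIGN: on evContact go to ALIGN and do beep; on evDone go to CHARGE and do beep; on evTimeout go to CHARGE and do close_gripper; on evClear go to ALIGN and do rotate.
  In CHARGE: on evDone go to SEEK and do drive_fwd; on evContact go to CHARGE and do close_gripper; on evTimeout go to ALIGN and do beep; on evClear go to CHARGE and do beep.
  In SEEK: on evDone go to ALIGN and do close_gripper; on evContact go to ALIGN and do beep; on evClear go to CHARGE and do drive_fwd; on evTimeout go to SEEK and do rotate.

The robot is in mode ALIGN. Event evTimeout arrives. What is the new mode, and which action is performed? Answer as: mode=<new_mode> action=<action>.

mode=CHARGE action=close_gripper

current mode = ALIGN; filter table to that mode:
  (ALIGN, evContact) → (ALIGN, beep)
  (ALIGN, evDone) → (CHARGE, beep)
  (ALIGN, evTimeout) → (CHARGE, close_gripper)  ← event matches
  (ALIGN, evClear) → (ALIGN, rotate)
event = evTimeout selects (CHARGE, close_gripper)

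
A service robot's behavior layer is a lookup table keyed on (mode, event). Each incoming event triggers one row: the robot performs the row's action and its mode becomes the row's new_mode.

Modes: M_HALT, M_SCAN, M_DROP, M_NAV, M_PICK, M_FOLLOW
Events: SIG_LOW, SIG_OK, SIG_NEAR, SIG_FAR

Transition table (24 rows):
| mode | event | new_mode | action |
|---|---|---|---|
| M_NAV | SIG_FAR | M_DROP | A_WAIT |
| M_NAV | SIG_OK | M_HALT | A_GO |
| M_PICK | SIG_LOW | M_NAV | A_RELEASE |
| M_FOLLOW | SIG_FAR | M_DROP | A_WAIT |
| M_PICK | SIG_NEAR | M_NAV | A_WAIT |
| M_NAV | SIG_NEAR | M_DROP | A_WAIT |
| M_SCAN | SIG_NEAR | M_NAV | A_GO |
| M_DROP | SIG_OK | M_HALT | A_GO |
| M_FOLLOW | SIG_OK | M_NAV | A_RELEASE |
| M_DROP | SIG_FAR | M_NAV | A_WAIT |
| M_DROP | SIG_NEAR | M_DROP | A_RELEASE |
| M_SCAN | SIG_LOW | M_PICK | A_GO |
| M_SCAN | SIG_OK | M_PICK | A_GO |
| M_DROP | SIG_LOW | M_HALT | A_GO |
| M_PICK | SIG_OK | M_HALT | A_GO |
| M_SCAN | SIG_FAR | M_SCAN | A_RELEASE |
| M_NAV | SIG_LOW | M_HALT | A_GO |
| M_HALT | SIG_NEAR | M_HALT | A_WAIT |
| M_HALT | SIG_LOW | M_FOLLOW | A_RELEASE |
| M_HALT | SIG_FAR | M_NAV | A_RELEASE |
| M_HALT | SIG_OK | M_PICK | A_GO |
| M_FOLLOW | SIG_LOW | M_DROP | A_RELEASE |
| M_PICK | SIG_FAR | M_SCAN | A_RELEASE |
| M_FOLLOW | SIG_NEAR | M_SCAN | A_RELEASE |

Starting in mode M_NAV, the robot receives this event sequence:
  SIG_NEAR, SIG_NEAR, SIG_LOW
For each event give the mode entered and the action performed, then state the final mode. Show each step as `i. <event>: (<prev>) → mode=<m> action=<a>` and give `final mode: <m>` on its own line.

final mode: M_HALT

1. SIG_NEAR: (M_NAV) → mode=M_DROP action=A_WAIT
2. SIG_NEAR: (M_DROP) → mode=M_DROP action=A_RELEASE
3. SIG_LOW: (M_DROP) → mode=M_HALT action=A_GO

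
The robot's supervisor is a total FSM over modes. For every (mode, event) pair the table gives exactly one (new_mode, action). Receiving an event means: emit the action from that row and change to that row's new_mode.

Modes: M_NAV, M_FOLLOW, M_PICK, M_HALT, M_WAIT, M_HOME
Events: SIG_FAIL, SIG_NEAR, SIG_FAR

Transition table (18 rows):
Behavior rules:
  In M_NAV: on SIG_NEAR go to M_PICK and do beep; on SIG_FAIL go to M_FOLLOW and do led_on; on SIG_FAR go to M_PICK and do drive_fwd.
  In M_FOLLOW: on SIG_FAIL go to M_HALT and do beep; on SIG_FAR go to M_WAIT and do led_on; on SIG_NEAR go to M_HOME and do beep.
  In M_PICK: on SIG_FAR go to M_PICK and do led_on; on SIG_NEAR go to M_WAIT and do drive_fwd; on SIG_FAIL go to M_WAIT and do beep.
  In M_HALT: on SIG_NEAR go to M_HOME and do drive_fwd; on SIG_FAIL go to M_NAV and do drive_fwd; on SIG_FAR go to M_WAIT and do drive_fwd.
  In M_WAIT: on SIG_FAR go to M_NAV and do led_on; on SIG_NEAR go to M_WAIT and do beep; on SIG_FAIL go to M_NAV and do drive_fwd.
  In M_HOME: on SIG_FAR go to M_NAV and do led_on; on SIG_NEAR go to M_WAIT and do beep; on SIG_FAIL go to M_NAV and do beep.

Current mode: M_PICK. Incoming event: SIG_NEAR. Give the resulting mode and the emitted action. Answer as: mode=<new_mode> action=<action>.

mode=M_WAIT action=drive_fwd

current mode = M_PICK; filter table to that mode:
  (M_PICK, SIG_FAR) → (M_PICK, led_on)
  (M_PICK, SIG_NEAR) → (M_WAIT, drive_fwd)  ← event matches
  (M_PICK, SIG_FAIL) → (M_WAIT, beep)
event = SIG_NEAR selects (M_WAIT, drive_fwd)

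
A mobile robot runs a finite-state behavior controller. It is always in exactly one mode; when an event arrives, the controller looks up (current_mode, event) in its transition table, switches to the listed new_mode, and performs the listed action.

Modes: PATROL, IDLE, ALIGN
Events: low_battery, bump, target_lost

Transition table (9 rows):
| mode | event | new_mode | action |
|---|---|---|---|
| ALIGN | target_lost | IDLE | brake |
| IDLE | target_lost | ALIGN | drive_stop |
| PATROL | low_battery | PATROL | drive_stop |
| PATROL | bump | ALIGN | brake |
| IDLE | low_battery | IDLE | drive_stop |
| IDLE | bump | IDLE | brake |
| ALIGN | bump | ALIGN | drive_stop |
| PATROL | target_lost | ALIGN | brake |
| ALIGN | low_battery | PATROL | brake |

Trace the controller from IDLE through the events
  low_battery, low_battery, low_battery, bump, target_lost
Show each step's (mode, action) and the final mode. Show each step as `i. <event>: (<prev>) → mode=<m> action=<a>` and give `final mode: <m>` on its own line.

final mode: ALIGN

1. low_battery: (IDLE) → mode=IDLE action=drive_stop
2. low_battery: (IDLE) → mode=IDLE action=drive_stop
3. low_battery: (IDLE) → mode=IDLE action=drive_stop
4. bump: (IDLE) → mode=IDLE action=brake
5. target_lost: (IDLE) → mode=ALIGN action=drive_stop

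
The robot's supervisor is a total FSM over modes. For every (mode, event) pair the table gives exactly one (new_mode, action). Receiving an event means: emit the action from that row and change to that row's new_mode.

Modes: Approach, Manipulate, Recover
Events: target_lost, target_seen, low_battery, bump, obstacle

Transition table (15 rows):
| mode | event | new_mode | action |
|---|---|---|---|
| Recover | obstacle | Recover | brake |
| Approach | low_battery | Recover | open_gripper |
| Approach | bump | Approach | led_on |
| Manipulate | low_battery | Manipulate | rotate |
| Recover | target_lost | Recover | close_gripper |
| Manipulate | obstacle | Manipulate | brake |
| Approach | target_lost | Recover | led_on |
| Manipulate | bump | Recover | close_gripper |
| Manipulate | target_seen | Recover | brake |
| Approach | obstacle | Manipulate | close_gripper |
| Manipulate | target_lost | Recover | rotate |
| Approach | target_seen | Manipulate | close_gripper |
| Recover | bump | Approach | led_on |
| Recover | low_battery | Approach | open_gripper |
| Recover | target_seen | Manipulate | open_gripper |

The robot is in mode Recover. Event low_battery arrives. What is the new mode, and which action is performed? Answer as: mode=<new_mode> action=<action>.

current mode = Recover; filter table to that mode:
  (Recover, obstacle) → (Recover, brake)
  (Recover, target_lost) → (Recover, close_gripper)
  (Recover, bump) → (Approach, led_on)
  (Recover, low_battery) → (Approach, open_gripper)  ← event matches
  (Recover, target_seen) → (Manipulate, open_gripper)
event = low_battery selects (Approach, open_gripper)

mode=Approach action=open_gripper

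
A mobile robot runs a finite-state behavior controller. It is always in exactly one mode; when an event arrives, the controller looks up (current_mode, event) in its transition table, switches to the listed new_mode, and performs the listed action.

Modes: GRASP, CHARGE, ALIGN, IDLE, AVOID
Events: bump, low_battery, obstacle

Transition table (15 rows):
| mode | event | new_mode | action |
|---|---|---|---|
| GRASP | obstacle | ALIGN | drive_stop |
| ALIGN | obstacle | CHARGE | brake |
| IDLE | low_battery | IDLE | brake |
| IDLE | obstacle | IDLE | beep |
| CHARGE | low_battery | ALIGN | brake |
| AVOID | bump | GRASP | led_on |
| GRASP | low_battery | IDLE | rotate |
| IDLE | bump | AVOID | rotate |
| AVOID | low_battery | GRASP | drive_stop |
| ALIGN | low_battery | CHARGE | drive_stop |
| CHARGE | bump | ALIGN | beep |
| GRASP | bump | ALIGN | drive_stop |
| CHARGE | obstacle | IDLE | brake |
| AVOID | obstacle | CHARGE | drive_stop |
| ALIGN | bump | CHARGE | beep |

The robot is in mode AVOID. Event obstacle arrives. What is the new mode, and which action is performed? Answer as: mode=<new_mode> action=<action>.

current mode = AVOID; filter table to that mode:
  (AVOID, bump) → (GRASP, led_on)
  (AVOID, low_battery) → (GRASP, drive_stop)
  (AVOID, obstacle) → (CHARGE, drive_stop)  ← event matches
event = obstacle selects (CHARGE, drive_stop)

mode=CHARGE action=drive_stop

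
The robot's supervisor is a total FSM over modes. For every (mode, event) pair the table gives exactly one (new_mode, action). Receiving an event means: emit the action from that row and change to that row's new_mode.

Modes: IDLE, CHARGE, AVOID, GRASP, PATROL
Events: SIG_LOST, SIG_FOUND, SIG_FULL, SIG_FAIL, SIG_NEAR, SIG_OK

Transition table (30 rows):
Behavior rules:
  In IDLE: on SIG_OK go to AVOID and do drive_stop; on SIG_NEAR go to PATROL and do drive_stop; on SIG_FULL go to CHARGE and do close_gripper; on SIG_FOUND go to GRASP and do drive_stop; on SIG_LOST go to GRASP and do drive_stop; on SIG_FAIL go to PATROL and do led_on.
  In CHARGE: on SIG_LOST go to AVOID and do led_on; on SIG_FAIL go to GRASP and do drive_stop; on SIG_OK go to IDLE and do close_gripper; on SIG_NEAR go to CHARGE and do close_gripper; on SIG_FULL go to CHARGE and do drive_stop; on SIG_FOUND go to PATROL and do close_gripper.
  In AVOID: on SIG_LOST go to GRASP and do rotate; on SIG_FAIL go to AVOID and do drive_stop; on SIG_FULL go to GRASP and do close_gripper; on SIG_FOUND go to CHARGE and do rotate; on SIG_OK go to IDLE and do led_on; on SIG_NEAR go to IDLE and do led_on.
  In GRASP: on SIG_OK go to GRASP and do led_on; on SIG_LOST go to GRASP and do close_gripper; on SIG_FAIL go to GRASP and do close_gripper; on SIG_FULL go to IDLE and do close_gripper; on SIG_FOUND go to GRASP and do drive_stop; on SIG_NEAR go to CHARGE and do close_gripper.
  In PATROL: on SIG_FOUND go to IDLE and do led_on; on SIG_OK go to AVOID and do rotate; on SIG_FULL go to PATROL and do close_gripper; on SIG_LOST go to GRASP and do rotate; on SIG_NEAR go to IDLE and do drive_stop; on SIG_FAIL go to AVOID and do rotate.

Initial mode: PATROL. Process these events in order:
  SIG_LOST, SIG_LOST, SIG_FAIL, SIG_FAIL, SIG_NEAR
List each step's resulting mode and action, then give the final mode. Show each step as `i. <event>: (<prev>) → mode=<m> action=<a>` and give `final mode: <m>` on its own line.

final mode: CHARGE

1. SIG_LOST: (PATROL) → mode=GRASP action=rotate
2. SIG_LOST: (GRASP) → mode=GRASP action=close_gripper
3. SIG_FAIL: (GRASP) → mode=GRASP action=close_gripper
4. SIG_FAIL: (GRASP) → mode=GRASP action=close_gripper
5. SIG_NEAR: (GRASP) → mode=CHARGE action=close_gripper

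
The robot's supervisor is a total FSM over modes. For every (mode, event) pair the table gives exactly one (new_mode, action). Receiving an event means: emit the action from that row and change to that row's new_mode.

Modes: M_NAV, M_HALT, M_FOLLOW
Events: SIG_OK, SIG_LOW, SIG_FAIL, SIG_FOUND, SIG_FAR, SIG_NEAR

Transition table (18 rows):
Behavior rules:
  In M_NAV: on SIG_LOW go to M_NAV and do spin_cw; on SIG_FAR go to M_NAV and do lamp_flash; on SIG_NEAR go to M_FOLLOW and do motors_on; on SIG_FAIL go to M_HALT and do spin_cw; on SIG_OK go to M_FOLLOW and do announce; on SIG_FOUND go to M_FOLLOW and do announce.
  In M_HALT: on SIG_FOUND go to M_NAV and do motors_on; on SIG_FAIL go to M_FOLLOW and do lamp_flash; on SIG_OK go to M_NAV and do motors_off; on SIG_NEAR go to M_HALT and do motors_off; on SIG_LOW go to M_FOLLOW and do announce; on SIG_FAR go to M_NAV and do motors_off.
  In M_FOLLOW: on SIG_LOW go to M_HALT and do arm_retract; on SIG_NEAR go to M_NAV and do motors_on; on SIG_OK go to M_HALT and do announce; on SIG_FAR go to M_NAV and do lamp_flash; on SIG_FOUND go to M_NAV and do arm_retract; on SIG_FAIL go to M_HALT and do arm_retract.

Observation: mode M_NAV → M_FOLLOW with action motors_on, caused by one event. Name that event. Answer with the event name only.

try SIG_OK: (M_NAV, SIG_OK) → (M_FOLLOW, announce)
try SIG_LOW: (M_NAV, SIG_LOW) → (M_NAV, spin_cw)
try SIG_FAIL: (M_NAV, SIG_FAIL) → (M_HALT, spin_cw)
try SIG_FOUND: (M_NAV, SIG_FOUND) → (M_FOLLOW, announce)
try SIG_FAR: (M_NAV, SIG_FAR) → (M_NAV, lamp_flash)
try SIG_NEAR: (M_NAV, SIG_NEAR) → (M_FOLLOW, motors_on)  ← matches

SIG_NEAR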